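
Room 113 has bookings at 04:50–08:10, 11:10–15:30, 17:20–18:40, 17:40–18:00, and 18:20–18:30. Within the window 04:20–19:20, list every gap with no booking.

04:20-04:50, 08:10-11:10, 15:30-17:20, 18:40-19:20

After merging, the occupied span is 04:50-08:10, 11:10-15:30, 17:20-18:40.
Uncovered inside 04:20-19:20: 04:20-04:50, 08:10-11:10, 15:30-17:20, 18:40-19:20.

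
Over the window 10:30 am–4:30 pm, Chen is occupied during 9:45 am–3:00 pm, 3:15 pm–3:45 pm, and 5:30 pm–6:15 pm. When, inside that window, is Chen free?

After merging, the occupied span is 9:45 am–3:00 pm, 3:15 pm–3:45 pm, 5:30 pm–6:15 pm.
Uncovered inside 10:30 am–4:30 pm: 3:00 pm–3:15 pm, 3:45 pm–4:30 pm.

3:00 pm–3:15 pm, 3:45 pm–4:30 pm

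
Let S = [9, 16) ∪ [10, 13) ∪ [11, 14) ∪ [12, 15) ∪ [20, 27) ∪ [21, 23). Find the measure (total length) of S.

14

Merged: [9, 16), [20, 27).
Lengths: 7 + 7 = 14.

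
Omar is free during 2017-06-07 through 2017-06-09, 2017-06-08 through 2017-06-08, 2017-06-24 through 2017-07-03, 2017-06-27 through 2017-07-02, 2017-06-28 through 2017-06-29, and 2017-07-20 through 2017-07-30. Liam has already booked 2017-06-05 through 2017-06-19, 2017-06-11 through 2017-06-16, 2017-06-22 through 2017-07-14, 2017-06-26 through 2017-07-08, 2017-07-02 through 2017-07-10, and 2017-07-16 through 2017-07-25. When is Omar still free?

Merge the first list: 2017-06-07 through 2017-06-09, 2017-06-24 through 2017-07-03, 2017-07-20 through 2017-07-30.
Merge the second list: 2017-06-05 through 2017-06-19, 2017-06-22 through 2017-07-14, 2017-07-16 through 2017-07-25.
2017-06-07 through 2017-06-09: fully covered by B → removed.
2017-06-24 through 2017-07-03: fully covered by B → removed.
2017-07-20 through 2017-07-30 minus B → 2017-07-26 through 2017-07-30.

2017-07-26 through 2017-07-30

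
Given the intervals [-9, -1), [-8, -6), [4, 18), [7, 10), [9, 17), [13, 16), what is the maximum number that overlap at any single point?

3

Sweep endpoints in order; track running count of active intervals.
Peak of 3 reached at 9.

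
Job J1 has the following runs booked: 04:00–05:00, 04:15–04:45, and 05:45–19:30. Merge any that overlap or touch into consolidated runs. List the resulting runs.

04:00–05:00, 05:45–19:30

04:15–04:45 overlaps/touches 04:00–05:00 → extend to 04:00–05:00.
05:45–19:30 is disjoint → start new block.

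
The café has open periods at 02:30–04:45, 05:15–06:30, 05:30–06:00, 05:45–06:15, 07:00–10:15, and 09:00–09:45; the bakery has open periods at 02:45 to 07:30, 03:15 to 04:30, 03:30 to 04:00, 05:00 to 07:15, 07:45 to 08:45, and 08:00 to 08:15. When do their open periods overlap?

Merge the first list: 02:30–04:45, 05:15–06:30, 07:00–10:15.
Merge the second list: 02:45–07:30, 07:45–08:45.
02:30–04:45 meets the second set on 02:45–04:45.
05:15–06:30 meets the second set on 05:15–06:30.
07:00–10:15 meets the second set on 07:00–07:30, 07:45–08:45.

02:45–04:45, 05:15–06:30, 07:00–07:30, 07:45–08:45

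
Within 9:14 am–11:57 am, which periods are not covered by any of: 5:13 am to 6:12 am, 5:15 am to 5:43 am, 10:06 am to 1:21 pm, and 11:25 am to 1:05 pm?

Covered (merged): 5:13 am–6:12 am, 10:06 am–1:21 pm.
Complement within 9:14 am–11:57 am: 9:14 am–10:06 am.

9:14 am–10:06 am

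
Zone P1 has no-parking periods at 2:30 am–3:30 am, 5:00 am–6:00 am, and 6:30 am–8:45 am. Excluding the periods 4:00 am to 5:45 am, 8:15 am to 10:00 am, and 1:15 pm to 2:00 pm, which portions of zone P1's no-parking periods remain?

2:30 am–3:30 am is untouched.
5:00 am–6:00 am with B removed leaves 5:45 am–6:00 am.
6:30 am–8:45 am with B removed leaves 6:30 am–8:15 am.

2:30 am–3:30 am, 5:45 am–6:00 am, 6:30 am–8:15 am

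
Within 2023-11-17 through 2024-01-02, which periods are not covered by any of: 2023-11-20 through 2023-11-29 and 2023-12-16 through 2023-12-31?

2023-11-17 through 2023-11-19, 2023-11-30 through 2023-12-15, 2024-01-01 through 2024-01-02

After merging, the occupied span is 2023-11-20 through 2023-11-29, 2023-12-16 through 2023-12-31.
Uncovered inside 2023-11-17 through 2024-01-02: 2023-11-17 through 2023-11-19, 2023-11-30 through 2023-12-15, 2024-01-01 through 2024-01-02.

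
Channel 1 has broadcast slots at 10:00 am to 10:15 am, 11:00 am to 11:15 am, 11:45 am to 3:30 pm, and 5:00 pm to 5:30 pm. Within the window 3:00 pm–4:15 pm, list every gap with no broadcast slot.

Covered (merged): 10:00 am–10:15 am, 11:00 am–11:15 am, 11:45 am–3:30 pm, 5:00 pm–5:30 pm.
Complement within 3:00 pm–4:15 pm: 3:30 pm–4:15 pm.

3:30 pm–4:15 pm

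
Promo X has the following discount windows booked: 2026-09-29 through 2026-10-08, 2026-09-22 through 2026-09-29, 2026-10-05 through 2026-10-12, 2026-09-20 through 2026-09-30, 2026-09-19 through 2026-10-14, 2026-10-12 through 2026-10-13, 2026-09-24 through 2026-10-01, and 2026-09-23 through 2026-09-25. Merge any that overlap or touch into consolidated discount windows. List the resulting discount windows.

2026-09-19 through 2026-10-14

Sort by start: 2026-09-19 through 2026-10-14, 2026-09-20 through 2026-09-30, 2026-09-22 through 2026-09-29, 2026-09-23 through 2026-09-25, 2026-09-24 through 2026-10-01, 2026-09-29 through 2026-10-08, 2026-10-05 through 2026-10-12, 2026-10-12 through 2026-10-13.
2026-09-20 through 2026-09-30 overlaps/touches 2026-09-19 through 2026-10-14 → extend to 2026-09-19 through 2026-10-14.
2026-09-22 through 2026-09-29 overlaps/touches 2026-09-19 through 2026-10-14 → extend to 2026-09-19 through 2026-10-14.
2026-09-23 through 2026-09-25 overlaps/touches 2026-09-19 through 2026-10-14 → extend to 2026-09-19 through 2026-10-14.
2026-09-24 through 2026-10-01 overlaps/touches 2026-09-19 through 2026-10-14 → extend to 2026-09-19 through 2026-10-14.
2026-09-29 through 2026-10-08 overlaps/touches 2026-09-19 through 2026-10-14 → extend to 2026-09-19 through 2026-10-14.
2026-10-05 through 2026-10-12 overlaps/touches 2026-09-19 through 2026-10-14 → extend to 2026-09-19 through 2026-10-14.
2026-10-12 through 2026-10-13 overlaps/touches 2026-09-19 through 2026-10-14 → extend to 2026-09-19 through 2026-10-14.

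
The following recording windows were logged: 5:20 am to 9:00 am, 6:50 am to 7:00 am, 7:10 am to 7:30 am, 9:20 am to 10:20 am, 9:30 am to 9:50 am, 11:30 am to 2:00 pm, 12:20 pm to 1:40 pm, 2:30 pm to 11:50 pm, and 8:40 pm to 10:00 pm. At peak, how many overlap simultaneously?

At 6:50 am, 2 of the intervals are simultaneously active.
No point has more.

2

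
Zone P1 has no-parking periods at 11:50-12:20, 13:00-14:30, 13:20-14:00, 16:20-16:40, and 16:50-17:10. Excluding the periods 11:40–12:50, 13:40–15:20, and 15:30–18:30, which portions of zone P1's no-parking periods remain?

Merge the first list: 11:50-12:20, 13:00-14:30, 16:20-16:40, 16:50-17:10.
11:50-12:20: entirely removed.
13:00-14:30 \ B = 13:00-13:40.
16:20-16:40: entirely removed.
16:50-17:10: entirely removed.

13:00-13:40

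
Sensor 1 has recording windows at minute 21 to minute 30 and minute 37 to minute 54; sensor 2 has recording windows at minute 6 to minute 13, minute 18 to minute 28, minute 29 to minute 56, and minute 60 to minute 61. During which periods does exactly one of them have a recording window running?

minute 6 to minute 13, minute 18 to minute 21, minute 28 to minute 29, minute 30 to minute 37, minute 54 to minute 56, minute 60 to minute 61

A but not B: minute 28 to minute 29.
B but not A: minute 6 to minute 13, minute 18 to minute 21, minute 30 to minute 37, minute 54 to minute 56, minute 60 to minute 61.
Combining gives A △ B.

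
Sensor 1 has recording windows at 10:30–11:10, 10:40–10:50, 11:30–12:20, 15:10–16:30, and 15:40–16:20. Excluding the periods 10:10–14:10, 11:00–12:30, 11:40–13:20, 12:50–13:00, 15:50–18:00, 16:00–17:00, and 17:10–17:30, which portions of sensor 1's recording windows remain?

Merge the first list: 10:30–11:10, 11:30–12:20, 15:10–16:30.
Merge the second list: 10:10–14:10, 15:50–18:00.
10:30–11:10: fully covered by B → removed.
11:30–12:20: fully covered by B → removed.
15:10–16:30 minus B → 15:10–15:50.

15:10–15:50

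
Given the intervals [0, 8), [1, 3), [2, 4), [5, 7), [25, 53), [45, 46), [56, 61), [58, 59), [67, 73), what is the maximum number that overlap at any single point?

3

Sweep endpoints in order; track running count of active intervals.
Peak of 3 reached at 2.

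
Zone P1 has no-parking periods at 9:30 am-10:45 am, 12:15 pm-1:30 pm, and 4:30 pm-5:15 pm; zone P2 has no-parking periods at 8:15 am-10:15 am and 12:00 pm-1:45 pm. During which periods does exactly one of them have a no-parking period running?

8:15 am-9:30 am, 10:15 am-10:45 am, 12:00 pm-12:15 pm, 1:30 pm-1:45 pm, 4:30 pm-5:15 pm

A but not B: 10:15 am-10:45 am, 4:30 pm-5:15 pm.
B but not A: 8:15 am-9:30 am, 12:00 pm-12:15 pm, 1:30 pm-1:45 pm.
Combining gives A △ B.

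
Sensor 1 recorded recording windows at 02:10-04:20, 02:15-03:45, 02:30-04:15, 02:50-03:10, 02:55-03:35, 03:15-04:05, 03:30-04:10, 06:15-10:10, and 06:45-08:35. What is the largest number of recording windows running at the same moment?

6

Walk the sorted start/end points keeping a running depth.
The depth first hits 6 at 03:30.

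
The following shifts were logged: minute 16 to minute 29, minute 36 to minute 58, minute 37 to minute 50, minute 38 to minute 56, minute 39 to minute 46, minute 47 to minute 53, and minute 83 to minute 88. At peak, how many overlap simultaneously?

4

At minute 39, 4 of the intervals are simultaneously active.
No point has more.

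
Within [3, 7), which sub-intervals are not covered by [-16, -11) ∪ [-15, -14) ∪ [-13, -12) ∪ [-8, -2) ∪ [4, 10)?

Covered (merged): [-16, -11), [-8, -2), [4, 10).
Gaps within [3, 7): [3, 4).

[3, 4)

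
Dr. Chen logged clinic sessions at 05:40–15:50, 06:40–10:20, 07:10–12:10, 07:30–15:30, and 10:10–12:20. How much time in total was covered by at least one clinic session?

10 h 10 min

Merged: 05:40-15:50.
Length: 10 h 10 min.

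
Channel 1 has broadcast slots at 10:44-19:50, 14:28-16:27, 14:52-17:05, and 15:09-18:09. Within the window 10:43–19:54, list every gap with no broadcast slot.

10:43-10:44, 19:50-19:54

The merged coverage is 10:44-19:50.
Uncovered inside 10:43-19:54: 10:43-10:44, 19:50-19:54.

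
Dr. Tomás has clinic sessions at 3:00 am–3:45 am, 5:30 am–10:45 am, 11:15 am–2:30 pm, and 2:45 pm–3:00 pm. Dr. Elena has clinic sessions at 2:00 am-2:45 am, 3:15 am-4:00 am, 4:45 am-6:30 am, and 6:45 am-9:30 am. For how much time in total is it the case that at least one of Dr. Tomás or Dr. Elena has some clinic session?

11 h 15 min

A ∪ B = 2:00 am–2:45 am, 3:00 am–4:00 am, 4:45 am–10:45 am, 11:15 am–2:30 pm, 2:45 pm–3:00 pm.
Total: 45 min + 1 h + 6 h + 3 h 15 min + 15 min = 11 h 15 min.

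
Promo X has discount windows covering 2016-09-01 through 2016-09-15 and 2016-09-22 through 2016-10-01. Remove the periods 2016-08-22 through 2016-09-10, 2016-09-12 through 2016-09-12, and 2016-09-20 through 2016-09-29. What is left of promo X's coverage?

2016-09-01 through 2016-09-15 minus B → 2016-09-11 through 2016-09-11, 2016-09-13 through 2016-09-15.
2016-09-22 through 2016-10-01 minus B → 2016-09-30 through 2016-10-01.

2016-09-11 through 2016-09-11, 2016-09-13 through 2016-09-15, 2016-09-30 through 2016-10-01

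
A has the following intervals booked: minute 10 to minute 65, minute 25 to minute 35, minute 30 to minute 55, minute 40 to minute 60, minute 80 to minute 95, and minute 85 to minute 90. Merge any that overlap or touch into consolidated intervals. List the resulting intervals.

minute 25 to minute 35 overlaps/touches minute 10 to minute 65 → extend to minute 10 to minute 65.
minute 30 to minute 55 overlaps/touches minute 10 to minute 65 → extend to minute 10 to minute 65.
minute 40 to minute 60 overlaps/touches minute 10 to minute 65 → extend to minute 10 to minute 65.
minute 80 to minute 95 is disjoint → start new block.
minute 85 to minute 90 overlaps/touches minute 80 to minute 95 → extend to minute 80 to minute 95.

minute 10 to minute 65, minute 80 to minute 95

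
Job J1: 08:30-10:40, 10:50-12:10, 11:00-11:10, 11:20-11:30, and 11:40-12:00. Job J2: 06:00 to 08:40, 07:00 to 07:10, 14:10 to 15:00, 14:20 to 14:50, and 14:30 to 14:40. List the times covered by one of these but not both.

06:00–08:30, 08:40–10:40, 10:50–12:10, 14:10–15:00

A, merged: 08:30–10:40, 10:50–12:10.
B, merged: 06:00–08:40, 14:10–15:00.
A but not B: 08:40–10:40, 10:50–12:10.
B but not A: 06:00–08:30, 14:10–15:00.
Combining gives A △ B.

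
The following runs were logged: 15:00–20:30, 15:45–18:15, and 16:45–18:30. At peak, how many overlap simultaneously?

3

Sweep endpoints in order; track running count of active intervals.
Peak of 3 reached at 16:45.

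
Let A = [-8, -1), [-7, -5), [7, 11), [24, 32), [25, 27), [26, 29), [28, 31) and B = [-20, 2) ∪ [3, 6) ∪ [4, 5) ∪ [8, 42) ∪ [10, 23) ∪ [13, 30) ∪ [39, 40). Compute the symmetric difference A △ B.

Merge the first list: [-8, -1), [7, 11), [24, 32).
Merge the second list: [-20, 2), [3, 6), [8, 42).
A \ B = [7, 8).
B \ A = [-20, -8), [-1, 2), [3, 6), [11, 24), [32, 42).
Union of the two gives the symmetric difference.

[-20, -8) ∪ [-1, 2) ∪ [3, 6) ∪ [7, 8) ∪ [11, 24) ∪ [32, 42)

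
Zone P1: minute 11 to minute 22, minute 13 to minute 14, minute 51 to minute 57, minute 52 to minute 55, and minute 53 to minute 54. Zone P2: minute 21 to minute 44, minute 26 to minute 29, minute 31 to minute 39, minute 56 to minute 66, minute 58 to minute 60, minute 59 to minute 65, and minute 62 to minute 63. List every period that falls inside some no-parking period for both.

A, merged: minute 11 to minute 22, minute 51 to minute 57.
B, merged: minute 21 to minute 44, minute 56 to minute 66.
minute 11 to minute 22 overlaps B on minute 21 to minute 22.
minute 51 to minute 57 overlaps B on minute 56 to minute 57.

minute 21 to minute 22, minute 56 to minute 57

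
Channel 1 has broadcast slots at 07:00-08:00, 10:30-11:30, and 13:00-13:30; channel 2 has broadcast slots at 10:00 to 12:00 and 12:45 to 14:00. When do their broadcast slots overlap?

07:00-08:00: no overlap with the second set.
10:30-11:30 meets the second set on 10:30-11:30.
13:00-13:30 meets the second set on 13:00-13:30.

10:30-11:30, 13:00-13:30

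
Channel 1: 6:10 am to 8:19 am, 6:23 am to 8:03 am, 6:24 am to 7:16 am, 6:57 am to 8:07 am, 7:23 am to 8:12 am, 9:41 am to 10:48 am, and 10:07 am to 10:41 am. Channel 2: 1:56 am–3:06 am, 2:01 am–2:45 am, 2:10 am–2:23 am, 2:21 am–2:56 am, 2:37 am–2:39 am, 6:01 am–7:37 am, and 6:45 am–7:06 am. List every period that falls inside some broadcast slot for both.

6:10 am-7:37 am

A, merged: 6:10 am-8:19 am, 9:41 am-10:48 am.
B, merged: 1:56 am-3:06 am, 6:01 am-7:37 am.
6:10 am-8:19 am ∩ B → 6:10 am-7:37 am.
9:41 am-10:48 am meets no B interval.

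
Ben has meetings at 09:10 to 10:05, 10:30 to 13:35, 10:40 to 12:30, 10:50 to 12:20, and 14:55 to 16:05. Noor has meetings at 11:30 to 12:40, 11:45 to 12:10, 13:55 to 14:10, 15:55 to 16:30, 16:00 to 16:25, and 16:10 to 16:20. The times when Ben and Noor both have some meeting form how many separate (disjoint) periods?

First set merges to 09:10–10:05, 10:30–13:35, 14:55–16:05.
Second set merges to 11:30–12:40, 13:55–14:10, 15:55–16:30.
A ∩ B = 11:30–12:40, 15:55–16:05.
That is 2 disjoint pieces.

2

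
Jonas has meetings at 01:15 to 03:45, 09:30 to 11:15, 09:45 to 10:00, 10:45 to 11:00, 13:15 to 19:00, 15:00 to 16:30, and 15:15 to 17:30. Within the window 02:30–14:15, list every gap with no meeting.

03:45-09:30, 11:15-13:15

The merged coverage is 01:15-03:45, 09:30-11:15, 13:15-19:00.
Gaps within 02:30-14:15: 03:45-09:30, 11:15-13:15.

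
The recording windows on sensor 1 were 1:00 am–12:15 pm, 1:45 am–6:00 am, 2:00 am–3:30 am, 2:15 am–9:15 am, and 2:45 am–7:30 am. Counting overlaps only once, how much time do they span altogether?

Merged: 1:00 am–12:15 pm.
Length: 11 h 15 min.

11 h 15 min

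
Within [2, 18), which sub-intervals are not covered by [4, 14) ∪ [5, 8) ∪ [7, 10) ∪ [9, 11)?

[2, 4) ∪ [14, 18)

Covered (merged): [4, 14).
Complement within [2, 18): [2, 4), [14, 18).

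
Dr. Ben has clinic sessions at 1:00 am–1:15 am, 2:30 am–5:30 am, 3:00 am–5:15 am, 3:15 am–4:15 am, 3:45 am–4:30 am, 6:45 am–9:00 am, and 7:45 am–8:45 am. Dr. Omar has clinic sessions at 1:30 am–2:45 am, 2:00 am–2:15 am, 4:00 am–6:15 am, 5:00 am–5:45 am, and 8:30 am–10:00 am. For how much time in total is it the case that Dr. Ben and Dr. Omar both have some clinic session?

Merge the first list: 1:00 am–1:15 am, 2:30 am–5:30 am, 6:45 am–9:00 am.
Merge the second list: 1:30 am–2:45 am, 4:00 am–6:15 am, 8:30 am–10:00 am.
A ∩ B = 2:30 am–2:45 am, 4:00 am–5:30 am, 8:30 am–9:00 am.
Total: 15 min + 1 h 30 min + 30 min = 2 h 15 min.

2 h 15 min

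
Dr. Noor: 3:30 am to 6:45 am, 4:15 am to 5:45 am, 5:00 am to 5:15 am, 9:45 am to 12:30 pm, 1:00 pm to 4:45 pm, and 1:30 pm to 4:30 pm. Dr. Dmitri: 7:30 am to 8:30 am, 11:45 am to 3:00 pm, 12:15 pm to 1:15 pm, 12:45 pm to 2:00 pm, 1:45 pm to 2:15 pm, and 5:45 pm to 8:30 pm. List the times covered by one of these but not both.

3:30 am–6:45 am, 7:30 am–8:30 am, 9:45 am–11:45 am, 12:30 pm–1:00 pm, 3:00 pm–4:45 pm, 5:45 pm–8:30 pm

First set merges to 3:30 am–6:45 am, 9:45 am–12:30 pm, 1:00 pm–4:45 pm.
Second set merges to 7:30 am–8:30 am, 11:45 am–3:00 pm, 5:45 pm–8:30 pm.
Only in the first: 3:30 am–6:45 am, 9:45 am–11:45 am, 3:00 pm–4:45 pm.
Only in the second: 7:30 am–8:30 am, 12:30 pm–1:00 pm, 5:45 pm–8:30 pm.
Together these are the periods covered by exactly one.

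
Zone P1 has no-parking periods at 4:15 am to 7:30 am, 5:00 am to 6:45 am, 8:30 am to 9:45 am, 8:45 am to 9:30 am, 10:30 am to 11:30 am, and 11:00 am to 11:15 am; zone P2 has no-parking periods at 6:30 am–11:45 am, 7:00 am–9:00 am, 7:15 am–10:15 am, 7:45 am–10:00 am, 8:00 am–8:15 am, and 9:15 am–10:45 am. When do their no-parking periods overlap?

First set merges to 4:15 am–7:30 am, 8:30 am–9:45 am, 10:30 am–11:30 am.
Second set merges to 6:30 am–11:45 am.
4:15 am–7:30 am ∩ B → 6:30 am–7:30 am.
8:30 am–9:45 am ∩ B → 8:30 am–9:45 am.
10:30 am–11:30 am ∩ B → 10:30 am–11:30 am.

6:30 am–7:30 am, 8:30 am–9:45 am, 10:30 am–11:30 am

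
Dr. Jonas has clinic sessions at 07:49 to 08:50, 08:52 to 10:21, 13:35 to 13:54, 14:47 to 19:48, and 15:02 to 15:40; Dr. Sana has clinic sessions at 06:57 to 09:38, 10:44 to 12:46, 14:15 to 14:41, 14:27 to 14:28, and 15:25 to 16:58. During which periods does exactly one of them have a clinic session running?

06:57–07:49, 08:50–08:52, 09:38–10:21, 10:44–12:46, 13:35–13:54, 14:15–14:41, 14:47–15:25, 16:58–19:48

First set merges to 07:49–08:50, 08:52–10:21, 13:35–13:54, 14:47–19:48.
Second set merges to 06:57–09:38, 10:44–12:46, 14:15–14:41, 15:25–16:58.
Only in the first: 09:38–10:21, 13:35–13:54, 14:47–15:25, 16:58–19:48.
Only in the second: 06:57–07:49, 08:50–08:52, 10:44–12:46, 14:15–14:41.
Together these are the periods covered by exactly one.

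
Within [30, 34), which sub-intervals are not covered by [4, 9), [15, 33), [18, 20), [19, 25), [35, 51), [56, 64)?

After merging, the occupied span is [4, 9), [15, 33), [35, 51), [56, 64).
Complement within [30, 34): [33, 34).

[33, 34)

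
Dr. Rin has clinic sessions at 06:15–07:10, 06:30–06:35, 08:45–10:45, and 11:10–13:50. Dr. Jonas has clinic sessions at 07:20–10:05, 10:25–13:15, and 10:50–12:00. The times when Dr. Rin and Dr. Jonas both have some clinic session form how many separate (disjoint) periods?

A, merged: 06:15-07:10, 08:45-10:45, 11:10-13:50.
B, merged: 07:20-10:05, 10:25-13:15.
A ∩ B = 08:45-10:05, 10:25-10:45, 11:10-13:15.
That is 3 disjoint pieces.

3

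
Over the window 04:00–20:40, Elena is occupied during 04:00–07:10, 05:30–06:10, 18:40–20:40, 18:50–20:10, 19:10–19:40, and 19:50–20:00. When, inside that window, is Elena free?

After merging, the occupied span is 04:00–07:10, 18:40–20:40.
Uncovered inside 04:00–20:40: 07:10–18:40.

07:10–18:40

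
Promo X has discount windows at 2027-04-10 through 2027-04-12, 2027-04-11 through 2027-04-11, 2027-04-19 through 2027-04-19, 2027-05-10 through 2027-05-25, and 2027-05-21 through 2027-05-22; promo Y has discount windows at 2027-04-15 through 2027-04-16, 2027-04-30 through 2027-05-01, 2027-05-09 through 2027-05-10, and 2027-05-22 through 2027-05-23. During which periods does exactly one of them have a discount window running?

2027-04-10 through 2027-04-12, 2027-04-15 through 2027-04-16, 2027-04-19 through 2027-04-19, 2027-04-30 through 2027-05-01, 2027-05-09 through 2027-05-09, 2027-05-11 through 2027-05-21, 2027-05-24 through 2027-05-25

A, merged: 2027-04-10 through 2027-04-12, 2027-04-19 through 2027-04-19, 2027-05-10 through 2027-05-25.
A \ B = 2027-04-10 through 2027-04-12, 2027-04-19 through 2027-04-19, 2027-05-11 through 2027-05-21, 2027-05-24 through 2027-05-25.
B \ A = 2027-04-15 through 2027-04-16, 2027-04-30 through 2027-05-01, 2027-05-09 through 2027-05-09.
Union of the two gives the symmetric difference.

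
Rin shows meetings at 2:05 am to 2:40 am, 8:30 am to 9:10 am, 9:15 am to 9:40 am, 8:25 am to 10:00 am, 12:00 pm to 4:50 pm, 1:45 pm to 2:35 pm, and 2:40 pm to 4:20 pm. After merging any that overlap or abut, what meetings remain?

Sort by start: 2:05 am–2:40 am, 8:25 am–10:00 am, 8:30 am–9:10 am, 9:15 am–9:40 am, 12:00 pm–4:50 pm, 1:45 pm–2:35 pm, 2:40 pm–4:20 pm.
8:25 am–10:00 am is disjoint → start new block.
8:30 am–9:10 am overlaps/touches 8:25 am–10:00 am → extend to 8:25 am–10:00 am.
9:15 am–9:40 am overlaps/touches 8:25 am–10:00 am → extend to 8:25 am–10:00 am.
12:00 pm–4:50 pm is disjoint → start new block.
1:45 pm–2:35 pm overlaps/touches 12:00 pm–4:50 pm → extend to 12:00 pm–4:50 pm.
2:40 pm–4:20 pm overlaps/touches 12:00 pm–4:50 pm → extend to 12:00 pm–4:50 pm.

2:05 am–2:40 am, 8:25 am–10:00 am, 12:00 pm–4:50 pm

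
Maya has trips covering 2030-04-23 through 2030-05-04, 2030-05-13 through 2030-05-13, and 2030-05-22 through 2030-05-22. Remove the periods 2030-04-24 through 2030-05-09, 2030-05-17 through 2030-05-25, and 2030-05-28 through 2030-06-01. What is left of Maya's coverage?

2030-04-23 through 2030-05-04 minus B → 2030-04-23 through 2030-04-23.
2030-05-13 through 2030-05-13: no B overlap → unchanged.
2030-05-22 through 2030-05-22: fully covered by B → removed.

2030-04-23 through 2030-04-23, 2030-05-13 through 2030-05-13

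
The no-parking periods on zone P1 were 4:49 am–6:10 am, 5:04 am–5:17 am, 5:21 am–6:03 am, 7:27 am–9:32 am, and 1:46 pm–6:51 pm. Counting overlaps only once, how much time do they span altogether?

8 h 31 min

Merged: 4:49 am-6:10 am, 7:27 am-9:32 am, 1:46 pm-6:51 pm.
Lengths: 1 h 21 min + 2 h 5 min + 5 h 5 min = 8 h 31 min.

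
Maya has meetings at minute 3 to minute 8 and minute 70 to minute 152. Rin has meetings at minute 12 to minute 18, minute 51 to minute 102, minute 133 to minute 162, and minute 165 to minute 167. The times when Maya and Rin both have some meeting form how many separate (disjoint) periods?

A ∩ B = minute 70 to minute 102, minute 133 to minute 152.
That is 2 disjoint pieces.

2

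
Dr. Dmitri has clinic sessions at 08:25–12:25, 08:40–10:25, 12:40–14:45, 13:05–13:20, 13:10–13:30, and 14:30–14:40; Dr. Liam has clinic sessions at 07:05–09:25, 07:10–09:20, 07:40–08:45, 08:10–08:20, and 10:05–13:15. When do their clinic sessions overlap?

First set merges to 08:25-12:25, 12:40-14:45.
Second set merges to 07:05-09:25, 10:05-13:15.
08:25-12:25 overlaps B on 08:25-09:25, 10:05-12:25.
12:40-14:45 overlaps B on 12:40-13:15.

08:25-09:25, 10:05-12:25, 12:40-13:15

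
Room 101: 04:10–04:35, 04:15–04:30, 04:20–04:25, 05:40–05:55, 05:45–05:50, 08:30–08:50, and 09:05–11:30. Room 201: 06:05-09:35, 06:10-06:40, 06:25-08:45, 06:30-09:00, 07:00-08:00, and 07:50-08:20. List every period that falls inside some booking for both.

First set merges to 04:10–04:35, 05:40–05:55, 08:30–08:50, 09:05–11:30.
Second set merges to 06:05–09:35.
04:10–04:35 meets no B interval.
05:40–05:55 meets no B interval.
08:30–08:50 ∩ B → 08:30–08:50.
09:05–11:30 ∩ B → 09:05–09:35.

08:30–08:50, 09:05–09:35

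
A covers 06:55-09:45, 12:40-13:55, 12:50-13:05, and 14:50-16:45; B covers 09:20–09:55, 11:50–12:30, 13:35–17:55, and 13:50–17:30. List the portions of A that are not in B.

06:55-09:20, 12:40-13:35

First set merges to 06:55-09:45, 12:40-13:55, 14:50-16:45.
Second set merges to 09:20-09:55, 11:50-12:30, 13:35-17:55.
06:55-09:45 \ B = 06:55-09:20.
12:40-13:55 \ B = 12:40-13:35.
14:50-16:45: entirely removed.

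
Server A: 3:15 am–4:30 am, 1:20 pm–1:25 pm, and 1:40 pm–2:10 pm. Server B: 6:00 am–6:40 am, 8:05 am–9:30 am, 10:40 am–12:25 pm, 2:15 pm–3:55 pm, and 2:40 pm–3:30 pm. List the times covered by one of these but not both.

3:15 am–4:30 am, 6:00 am–6:40 am, 8:05 am–9:30 am, 10:40 am–12:25 pm, 1:20 pm–1:25 pm, 1:40 pm–2:10 pm, 2:15 pm–3:55 pm

Merge the second list: 6:00 am–6:40 am, 8:05 am–9:30 am, 10:40 am–12:25 pm, 2:15 pm–3:55 pm.
Only in the first: 3:15 am–4:30 am, 1:20 pm–1:25 pm, 1:40 pm–2:10 pm.
Only in the second: 6:00 am–6:40 am, 8:05 am–9:30 am, 10:40 am–12:25 pm, 2:15 pm–3:55 pm.
Together these are the periods covered by exactly one.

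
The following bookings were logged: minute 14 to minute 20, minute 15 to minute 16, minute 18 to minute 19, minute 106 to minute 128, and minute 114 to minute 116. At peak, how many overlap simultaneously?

2

Walk the sorted start/end points keeping a running depth.
The depth first hits 2 at minute 15.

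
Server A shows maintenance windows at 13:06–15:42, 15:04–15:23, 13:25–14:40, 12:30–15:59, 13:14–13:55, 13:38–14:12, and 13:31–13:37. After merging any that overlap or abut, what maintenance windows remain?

Sort by start: 12:30–15:59, 13:06–15:42, 13:14–13:55, 13:25–14:40, 13:31–13:37, 13:38–14:12, 15:04–15:23.
13:06–15:42 overlaps/touches 12:30–15:59 → extend to 12:30–15:59.
13:14–13:55 overlaps/touches 12:30–15:59 → extend to 12:30–15:59.
13:25–14:40 overlaps/touches 12:30–15:59 → extend to 12:30–15:59.
13:31–13:37 overlaps/touches 12:30–15:59 → extend to 12:30–15:59.
13:38–14:12 overlaps/touches 12:30–15:59 → extend to 12:30–15:59.
15:04–15:23 overlaps/touches 12:30–15:59 → extend to 12:30–15:59.

12:30–15:59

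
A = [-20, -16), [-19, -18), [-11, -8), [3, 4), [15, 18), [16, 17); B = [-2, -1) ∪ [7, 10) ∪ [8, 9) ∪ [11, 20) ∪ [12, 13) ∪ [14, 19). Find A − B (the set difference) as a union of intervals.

A, merged: [-20, -16), [-11, -8), [3, 4), [15, 18).
B, merged: [-2, -1), [7, 10), [11, 20).
[-20, -16) is untouched.
[-11, -8) is untouched.
[3, 4) is untouched.
[15, 18) lies entirely inside B → drops out.

[-20, -16) ∪ [-11, -8) ∪ [3, 4)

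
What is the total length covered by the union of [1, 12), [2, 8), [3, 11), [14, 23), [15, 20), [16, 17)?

Merged: [1, 12), [14, 23).
Lengths: 11 + 9 = 20.

20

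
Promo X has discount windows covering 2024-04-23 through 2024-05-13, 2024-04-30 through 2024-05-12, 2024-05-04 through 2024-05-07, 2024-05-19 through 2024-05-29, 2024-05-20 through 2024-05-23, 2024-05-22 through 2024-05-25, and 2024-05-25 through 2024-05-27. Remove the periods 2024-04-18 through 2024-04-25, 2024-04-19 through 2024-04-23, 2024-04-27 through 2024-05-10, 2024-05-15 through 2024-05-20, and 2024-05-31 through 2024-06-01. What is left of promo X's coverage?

2024-04-26 through 2024-04-26, 2024-05-11 through 2024-05-13, 2024-05-21 through 2024-05-29

First set merges to 2024-04-23 through 2024-05-13, 2024-05-19 through 2024-05-29.
Second set merges to 2024-04-18 through 2024-04-25, 2024-04-27 through 2024-05-10, 2024-05-15 through 2024-05-20, 2024-05-31 through 2024-06-01.
2024-04-23 through 2024-05-13 minus B → 2024-04-26 through 2024-04-26, 2024-05-11 through 2024-05-13.
2024-05-19 through 2024-05-29 minus B → 2024-05-21 through 2024-05-29.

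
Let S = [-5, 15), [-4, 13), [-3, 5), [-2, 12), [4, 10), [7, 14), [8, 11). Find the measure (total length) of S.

20

Merged: [-5, 15).
Length: 20.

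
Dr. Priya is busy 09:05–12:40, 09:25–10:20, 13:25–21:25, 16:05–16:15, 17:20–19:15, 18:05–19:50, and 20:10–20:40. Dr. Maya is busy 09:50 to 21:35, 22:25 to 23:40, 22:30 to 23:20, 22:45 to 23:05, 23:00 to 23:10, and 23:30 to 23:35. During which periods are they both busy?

09:50–12:40, 13:25–21:25

First set merges to 09:05–12:40, 13:25–21:25.
Second set merges to 09:50–21:35, 22:25–23:40.
09:05–12:40 overlaps B on 09:50–12:40.
13:25–21:25 overlaps B on 13:25–21:25.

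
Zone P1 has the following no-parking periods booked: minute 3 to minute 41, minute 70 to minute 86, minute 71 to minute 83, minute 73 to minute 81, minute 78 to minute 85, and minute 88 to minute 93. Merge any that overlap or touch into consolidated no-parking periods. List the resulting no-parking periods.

minute 3 to minute 41, minute 70 to minute 86, minute 88 to minute 93

minute 70 to minute 86 is disjoint → start new block.
minute 71 to minute 83 overlaps/touches minute 70 to minute 86 → extend to minute 70 to minute 86.
minute 73 to minute 81 overlaps/touches minute 70 to minute 86 → extend to minute 70 to minute 86.
minute 78 to minute 85 overlaps/touches minute 70 to minute 86 → extend to minute 70 to minute 86.
minute 88 to minute 93 is disjoint → start new block.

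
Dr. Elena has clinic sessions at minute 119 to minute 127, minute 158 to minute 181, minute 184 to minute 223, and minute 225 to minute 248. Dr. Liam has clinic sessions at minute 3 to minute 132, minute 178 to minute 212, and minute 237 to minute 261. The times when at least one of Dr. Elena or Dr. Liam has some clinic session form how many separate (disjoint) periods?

3

A ∪ B = minute 3 to minute 132, minute 158 to minute 223, minute 225 to minute 261.
That is 3 disjoint pieces.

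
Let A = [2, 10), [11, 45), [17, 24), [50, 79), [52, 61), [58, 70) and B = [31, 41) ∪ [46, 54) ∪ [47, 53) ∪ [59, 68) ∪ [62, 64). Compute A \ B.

A, merged: [2, 10), [11, 45), [50, 79).
B, merged: [31, 41), [46, 54), [59, 68).
[2, 10): no B overlap → unchanged.
[11, 45) minus B → [11, 31), [41, 45).
[50, 79) minus B → [54, 59), [68, 79).

[2, 10) ∪ [11, 31) ∪ [41, 45) ∪ [54, 59) ∪ [68, 79)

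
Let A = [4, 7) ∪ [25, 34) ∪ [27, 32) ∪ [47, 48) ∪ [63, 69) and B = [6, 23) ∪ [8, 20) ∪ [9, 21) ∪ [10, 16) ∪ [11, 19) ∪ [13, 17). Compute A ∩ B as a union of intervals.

First set merges to [4, 7), [25, 34), [47, 48), [63, 69).
Second set merges to [6, 23).
[4, 7) ∩ B → [6, 7).
[25, 34) meets no B interval.
[47, 48) meets no B interval.
[63, 69) meets no B interval.

[6, 7)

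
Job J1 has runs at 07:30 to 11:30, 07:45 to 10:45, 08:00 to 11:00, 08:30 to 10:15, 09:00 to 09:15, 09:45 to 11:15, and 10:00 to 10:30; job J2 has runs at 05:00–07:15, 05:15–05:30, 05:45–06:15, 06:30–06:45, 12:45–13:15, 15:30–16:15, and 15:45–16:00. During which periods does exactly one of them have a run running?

A, merged: 07:30–11:30.
B, merged: 05:00–07:15, 12:45–13:15, 15:30–16:15.
Only in the first: 07:30–11:30.
Only in the second: 05:00–07:15, 12:45–13:15, 15:30–16:15.
Together these are the periods covered by exactly one.

05:00–07:15, 07:30–11:30, 12:45–13:15, 15:30–16:15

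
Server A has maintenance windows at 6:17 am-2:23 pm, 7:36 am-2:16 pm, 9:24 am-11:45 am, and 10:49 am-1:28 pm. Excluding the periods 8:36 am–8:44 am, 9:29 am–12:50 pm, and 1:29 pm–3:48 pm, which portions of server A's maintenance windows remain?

6:17 am-8:36 am, 8:44 am-9:29 am, 12:50 pm-1:29 pm

Merge the first list: 6:17 am-2:23 pm.
6:17 am-2:23 pm with B removed leaves 6:17 am-8:36 am, 8:44 am-9:29 am, 12:50 pm-1:29 pm.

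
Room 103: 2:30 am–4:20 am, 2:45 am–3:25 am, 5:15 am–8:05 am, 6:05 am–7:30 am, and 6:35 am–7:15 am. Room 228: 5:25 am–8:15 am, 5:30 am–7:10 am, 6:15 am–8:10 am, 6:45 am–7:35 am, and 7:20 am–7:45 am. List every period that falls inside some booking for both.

5:25 am–8:05 am

First set merges to 2:30 am–4:20 am, 5:15 am–8:05 am.
Second set merges to 5:25 am–8:15 am.
2:30 am–4:20 am meets no B interval.
5:15 am–8:05 am ∩ B → 5:25 am–8:05 am.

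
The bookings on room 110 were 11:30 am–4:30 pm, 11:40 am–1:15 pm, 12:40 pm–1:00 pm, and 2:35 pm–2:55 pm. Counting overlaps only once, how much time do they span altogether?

5 h

Merged: 11:30 am–4:30 pm.
Length: 5 h.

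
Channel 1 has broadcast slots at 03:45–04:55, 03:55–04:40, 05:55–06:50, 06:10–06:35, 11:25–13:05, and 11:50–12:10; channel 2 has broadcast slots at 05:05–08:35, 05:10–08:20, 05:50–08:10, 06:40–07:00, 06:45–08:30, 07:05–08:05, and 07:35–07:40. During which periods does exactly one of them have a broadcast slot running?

03:45–04:55, 05:05–05:55, 06:50–08:35, 11:25–13:05

A, merged: 03:45–04:55, 05:55–06:50, 11:25–13:05.
B, merged: 05:05–08:35.
A but not B: 03:45–04:55, 11:25–13:05.
B but not A: 05:05–05:55, 06:50–08:35.
Combining gives A △ B.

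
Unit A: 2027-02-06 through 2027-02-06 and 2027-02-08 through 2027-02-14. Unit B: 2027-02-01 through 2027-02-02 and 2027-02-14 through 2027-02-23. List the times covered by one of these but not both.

2027-02-01 through 2027-02-02, 2027-02-06 through 2027-02-06, 2027-02-08 through 2027-02-13, 2027-02-15 through 2027-02-23

A \ B = 2027-02-06 through 2027-02-06, 2027-02-08 through 2027-02-13.
B \ A = 2027-02-01 through 2027-02-02, 2027-02-15 through 2027-02-23.
Union of the two gives the symmetric difference.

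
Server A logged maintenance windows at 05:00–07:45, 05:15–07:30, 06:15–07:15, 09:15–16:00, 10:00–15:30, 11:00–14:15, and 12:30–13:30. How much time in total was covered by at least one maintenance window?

9 h 30 min

Merged: 05:00-07:45, 09:15-16:00.
Lengths: 2 h 45 min + 6 h 45 min = 9 h 30 min.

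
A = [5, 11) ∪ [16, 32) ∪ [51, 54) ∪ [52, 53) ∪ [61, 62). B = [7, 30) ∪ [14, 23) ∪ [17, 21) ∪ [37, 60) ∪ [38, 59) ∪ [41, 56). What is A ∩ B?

First set merges to [5, 11), [16, 32), [51, 54), [61, 62).
Second set merges to [7, 30), [37, 60).
[5, 11) meets the second set on [7, 11).
[16, 32) meets the second set on [16, 30).
[51, 54) meets the second set on [51, 54).
[61, 62): no overlap with the second set.

[7, 11) ∪ [16, 30) ∪ [51, 54)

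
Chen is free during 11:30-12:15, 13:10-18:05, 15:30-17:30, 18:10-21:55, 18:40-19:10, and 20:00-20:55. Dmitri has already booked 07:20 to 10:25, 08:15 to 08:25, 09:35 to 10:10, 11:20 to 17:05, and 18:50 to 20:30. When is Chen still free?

17:05–18:05, 18:10–18:50, 20:30–21:55

First set merges to 11:30–12:15, 13:10–18:05, 18:10–21:55.
Second set merges to 07:20–10:25, 11:20–17:05, 18:50–20:30.
11:30–12:15: fully covered by B → removed.
13:10–18:05 minus B → 17:05–18:05.
18:10–21:55 minus B → 18:10–18:50, 20:30–21:55.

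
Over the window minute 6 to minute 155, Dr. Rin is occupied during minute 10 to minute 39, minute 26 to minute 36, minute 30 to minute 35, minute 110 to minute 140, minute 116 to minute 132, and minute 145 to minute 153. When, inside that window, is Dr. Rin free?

After merging, the occupied span is minute 10 to minute 39, minute 110 to minute 140, minute 145 to minute 153.
Complement within minute 6 to minute 155: minute 6 to minute 10, minute 39 to minute 110, minute 140 to minute 145, minute 153 to minute 155.

minute 6 to minute 10, minute 39 to minute 110, minute 140 to minute 145, minute 153 to minute 155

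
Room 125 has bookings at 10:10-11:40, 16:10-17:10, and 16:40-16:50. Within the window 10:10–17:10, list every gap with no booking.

After merging, the occupied span is 10:10–11:40, 16:10–17:10.
Complement within 10:10–17:10: 11:40–16:10.

11:40–16:10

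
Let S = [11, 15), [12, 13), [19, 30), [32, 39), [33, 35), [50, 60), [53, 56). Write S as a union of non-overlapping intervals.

[11, 15) ∪ [19, 30) ∪ [32, 39) ∪ [50, 60)

[12, 13) overlaps/touches [11, 15) → extend to [11, 15).
[19, 30) is disjoint → start new block.
[32, 39) is disjoint → start new block.
[33, 35) overlaps/touches [32, 39) → extend to [32, 39).
[50, 60) is disjoint → start new block.
[53, 56) overlaps/touches [50, 60) → extend to [50, 60).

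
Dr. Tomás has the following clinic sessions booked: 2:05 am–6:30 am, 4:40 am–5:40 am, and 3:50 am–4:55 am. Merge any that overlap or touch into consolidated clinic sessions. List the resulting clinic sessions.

2:05 am-6:30 am

Sort by start: 2:05 am-6:30 am, 3:50 am-4:55 am, 4:40 am-5:40 am.
3:50 am-4:55 am overlaps/touches 2:05 am-6:30 am → extend to 2:05 am-6:30 am.
4:40 am-5:40 am overlaps/touches 2:05 am-6:30 am → extend to 2:05 am-6:30 am.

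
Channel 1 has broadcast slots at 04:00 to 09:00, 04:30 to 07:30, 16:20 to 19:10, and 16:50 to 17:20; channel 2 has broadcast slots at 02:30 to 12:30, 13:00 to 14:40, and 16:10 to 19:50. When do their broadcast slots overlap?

04:00-09:00, 16:20-19:10

Merge the first list: 04:00-09:00, 16:20-19:10.
04:00-09:00 ∩ B → 04:00-09:00.
16:20-19:10 ∩ B → 16:20-19:10.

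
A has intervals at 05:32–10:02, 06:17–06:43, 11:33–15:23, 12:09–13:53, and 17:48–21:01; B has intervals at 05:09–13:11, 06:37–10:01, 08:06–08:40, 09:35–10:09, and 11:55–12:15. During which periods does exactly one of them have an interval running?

05:09–05:32, 10:02–11:33, 13:11–15:23, 17:48–21:01

Merge the first list: 05:32–10:02, 11:33–15:23, 17:48–21:01.
Merge the second list: 05:09–13:11.
Only in the first: 13:11–15:23, 17:48–21:01.
Only in the second: 05:09–05:32, 10:02–11:33.
Together these are the periods covered by exactly one.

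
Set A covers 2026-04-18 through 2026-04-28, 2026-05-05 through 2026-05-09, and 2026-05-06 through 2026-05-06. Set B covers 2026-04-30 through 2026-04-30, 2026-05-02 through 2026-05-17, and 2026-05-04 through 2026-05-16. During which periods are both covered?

2026-05-05 through 2026-05-09

First set merges to 2026-04-18 through 2026-04-28, 2026-05-05 through 2026-05-09.
Second set merges to 2026-04-30 through 2026-04-30, 2026-05-02 through 2026-05-17.
2026-04-18 through 2026-04-28: no overlap with the second set.
2026-05-05 through 2026-05-09 meets the second set on 2026-05-05 through 2026-05-09.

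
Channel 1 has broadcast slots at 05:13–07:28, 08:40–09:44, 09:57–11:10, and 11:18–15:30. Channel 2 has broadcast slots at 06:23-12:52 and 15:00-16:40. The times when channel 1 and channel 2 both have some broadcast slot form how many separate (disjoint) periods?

A ∩ B = 06:23–07:28, 08:40–09:44, 09:57–11:10, 11:18–12:52, 15:00–15:30.
That is 5 disjoint pieces.

5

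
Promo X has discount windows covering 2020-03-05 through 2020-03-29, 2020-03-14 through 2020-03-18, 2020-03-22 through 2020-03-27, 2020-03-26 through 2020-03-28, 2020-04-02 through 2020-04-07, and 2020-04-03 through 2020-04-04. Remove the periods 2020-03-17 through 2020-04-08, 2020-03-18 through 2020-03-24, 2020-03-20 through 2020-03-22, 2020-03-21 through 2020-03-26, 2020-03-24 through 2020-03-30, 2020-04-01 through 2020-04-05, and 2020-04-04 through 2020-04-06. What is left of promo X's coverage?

2020-03-05 through 2020-03-16

Merge the first list: 2020-03-05 through 2020-03-29, 2020-04-02 through 2020-04-07.
Merge the second list: 2020-03-17 through 2020-04-08.
2020-03-05 through 2020-03-29 with B removed leaves 2020-03-05 through 2020-03-16.
2020-04-02 through 2020-04-07 lies entirely inside B → drops out.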